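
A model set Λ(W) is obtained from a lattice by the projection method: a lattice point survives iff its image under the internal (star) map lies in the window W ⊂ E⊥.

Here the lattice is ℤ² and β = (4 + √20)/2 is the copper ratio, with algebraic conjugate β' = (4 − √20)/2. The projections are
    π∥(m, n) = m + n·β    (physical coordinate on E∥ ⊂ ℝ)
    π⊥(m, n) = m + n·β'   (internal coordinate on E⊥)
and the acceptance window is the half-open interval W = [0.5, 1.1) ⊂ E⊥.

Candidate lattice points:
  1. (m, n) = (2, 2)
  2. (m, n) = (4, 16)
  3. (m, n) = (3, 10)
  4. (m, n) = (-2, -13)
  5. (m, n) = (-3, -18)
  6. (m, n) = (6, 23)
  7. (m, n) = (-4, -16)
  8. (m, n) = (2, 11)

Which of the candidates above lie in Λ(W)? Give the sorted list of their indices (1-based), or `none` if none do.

3, 4, 6

β' = (4−√20)/2 ≈ -0.23607.
[1] lift (2,2): star map gives 1.52786; window check 0.5 ≤ 1.52786 < 1.1 is false → out
[2] lift (4,16): star map gives 0.22291; window check 0.5 ≤ 0.22291 < 1.1 is false → out
[3] lift (3,10): star map gives 0.63932; window check 0.5 ≤ 0.63932 < 1.1 is true → IN Λ
[4] lift (-2,-13): star map gives 1.06888; window check 0.5 ≤ 1.06888 < 1.1 is true → IN Λ
[5] lift (-3,-18): star map gives 1.24922; window check 0.5 ≤ 1.24922 < 1.1 is false → out
[6] lift (6,23): star map gives 0.57044; window check 0.5 ≤ 0.57044 < 1.1 is true → IN Λ
[7] lift (-4,-16): star map gives -0.22291; window check 0.5 ≤ -0.22291 < 1.1 is false → out
[8] lift (2,11): star map gives -0.59675; window check 0.5 ≤ -0.59675 < 1.1 is false → out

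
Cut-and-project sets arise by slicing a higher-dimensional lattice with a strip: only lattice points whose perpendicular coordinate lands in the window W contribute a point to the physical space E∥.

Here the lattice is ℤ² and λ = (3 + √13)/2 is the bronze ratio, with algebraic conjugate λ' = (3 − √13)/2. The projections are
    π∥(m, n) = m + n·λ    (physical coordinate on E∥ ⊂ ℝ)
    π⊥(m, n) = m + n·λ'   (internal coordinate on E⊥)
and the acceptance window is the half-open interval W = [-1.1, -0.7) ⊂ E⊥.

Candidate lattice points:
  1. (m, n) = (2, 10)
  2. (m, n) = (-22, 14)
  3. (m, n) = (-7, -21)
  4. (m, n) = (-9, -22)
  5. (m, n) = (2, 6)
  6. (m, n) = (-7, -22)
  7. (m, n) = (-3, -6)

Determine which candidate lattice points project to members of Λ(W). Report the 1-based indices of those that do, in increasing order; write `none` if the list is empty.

1

λ' = (3−√13)/2 ≈ -0.30278.
[1] lift (2,10): star map gives -1.02776; window check -1.1 ≤ -1.02776 < -0.7 is true → IN Λ
[2] lift (-22,14): star map gives -26.23886; window check -1.1 ≤ -26.23886 < -0.7 is false → out
[3] lift (-7,-21): star map gives -0.64171; window check -1.1 ≤ -0.64171 < -0.7 is false → out
[4] lift (-9,-22): star map gives -2.33894; window check -1.1 ≤ -2.33894 < -0.7 is false → out
[5] lift (2,6): star map gives 0.18335; window check -1.1 ≤ 0.18335 < -0.7 is false → out
[6] lift (-7,-22): star map gives -0.33894; window check -1.1 ≤ -0.33894 < -0.7 is false → out
[7] lift (-3,-6): star map gives -1.18335; window check -1.1 ≤ -1.18335 < -0.7 is false → out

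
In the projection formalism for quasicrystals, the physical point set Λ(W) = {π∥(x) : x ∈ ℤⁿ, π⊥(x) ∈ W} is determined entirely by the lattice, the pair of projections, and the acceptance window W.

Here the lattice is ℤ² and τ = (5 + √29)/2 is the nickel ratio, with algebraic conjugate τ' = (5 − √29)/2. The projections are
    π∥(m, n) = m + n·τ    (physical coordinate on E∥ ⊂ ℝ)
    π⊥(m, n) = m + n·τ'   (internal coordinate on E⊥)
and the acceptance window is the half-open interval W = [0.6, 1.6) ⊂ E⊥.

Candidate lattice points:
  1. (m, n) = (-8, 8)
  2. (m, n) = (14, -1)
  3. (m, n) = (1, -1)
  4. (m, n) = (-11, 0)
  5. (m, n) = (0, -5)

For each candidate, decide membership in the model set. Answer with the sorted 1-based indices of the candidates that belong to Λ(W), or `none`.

3, 5

Numerically τ ≈ 5.1926 and τ' = −1/τ ≈ -0.1926.
candidate 1: (m,n)=(-8,8) → π∥ = -8+8·τ ≈ 33.5407, π⊥ = -8+8·τ' ≈ -9.5407 ∉ [0.6, 1.6) ⇒ out
candidate 2: (m,n)=(14,-1) → π∥ = 14-1·τ ≈ 8.8074, π⊥ = 14-1·τ' ≈ 14.1926 ∉ [0.6, 1.6) ⇒ out
candidate 3: (m,n)=(1,-1) → π∥ = 1-1·τ ≈ -4.1926, π⊥ = 1-1·τ' ≈ 1.1926 ∈ [0.6, 1.6) ⇒ IN Λ
candidate 4: (m,n)=(-11,0) → π∥ = -11+0·τ ≈ -11.0000, π⊥ = -11+0·τ' ≈ -11.0000 ∉ [0.6, 1.6) ⇒ out
candidate 5: (m,n)=(0,-5) → π∥ = 0-5·τ ≈ -25.9629, π⊥ = 0-5·τ' ≈ 0.9629 ∈ [0.6, 1.6) ⇒ IN Λ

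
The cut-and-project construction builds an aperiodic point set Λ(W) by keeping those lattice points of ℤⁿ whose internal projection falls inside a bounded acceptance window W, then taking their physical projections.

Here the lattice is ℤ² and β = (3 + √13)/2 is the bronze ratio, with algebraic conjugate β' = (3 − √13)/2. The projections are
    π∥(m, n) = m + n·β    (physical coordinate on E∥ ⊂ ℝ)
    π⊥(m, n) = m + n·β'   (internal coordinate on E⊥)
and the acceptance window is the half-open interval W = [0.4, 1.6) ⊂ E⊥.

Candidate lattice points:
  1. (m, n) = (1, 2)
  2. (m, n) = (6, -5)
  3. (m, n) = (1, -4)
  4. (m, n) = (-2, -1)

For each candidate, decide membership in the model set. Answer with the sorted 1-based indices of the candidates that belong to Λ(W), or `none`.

none

Compute β' = (3−√13)/2 = -0.302776, so π⊥(m,n) = m -0.302776·n.
candidate 1: (m,n)=(1,2) → π∥ = 1+2·β ≈ 7.605551, π⊥ = 1+2·β' ≈ 0.394449 ∉ [0.4, 1.6) ⇒ out
candidate 2: (m,n)=(6,-5) → π∥ = 6-5·β ≈ -10.513878, π⊥ = 6-5·β' ≈ 7.513878 ∉ [0.4, 1.6) ⇒ out
candidate 3: (m,n)=(1,-4) → π∥ = 1-4·β ≈ -12.211103, π⊥ = 1-4·β' ≈ 2.211103 ∉ [0.4, 1.6) ⇒ out
candidate 4: (m,n)=(-2,-1) → π∥ = -2-1·β ≈ -5.302776, π⊥ = -2-1·β' ≈ -1.697224 ∉ [0.4, 1.6) ⇒ out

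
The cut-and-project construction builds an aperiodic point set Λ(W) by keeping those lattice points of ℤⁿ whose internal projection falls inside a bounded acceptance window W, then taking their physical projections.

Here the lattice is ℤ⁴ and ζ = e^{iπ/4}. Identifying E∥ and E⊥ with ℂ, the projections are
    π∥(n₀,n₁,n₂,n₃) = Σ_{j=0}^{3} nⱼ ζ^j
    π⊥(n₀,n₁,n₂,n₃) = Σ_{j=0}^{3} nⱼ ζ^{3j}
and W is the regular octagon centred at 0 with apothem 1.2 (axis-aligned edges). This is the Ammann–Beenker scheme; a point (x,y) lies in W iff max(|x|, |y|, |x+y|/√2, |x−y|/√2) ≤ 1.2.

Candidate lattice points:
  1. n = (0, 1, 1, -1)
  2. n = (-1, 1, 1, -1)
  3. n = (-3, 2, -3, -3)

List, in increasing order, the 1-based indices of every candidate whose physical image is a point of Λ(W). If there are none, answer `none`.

none

With ζ = e^{iπ/4} the internal vectors are ζ^0,ζ^3,ζ^6,ζ^9.
candidate 1: n = (0, 1, 1, -1) → π⊥ ≈ (-1.41421, -1.00000); max(|x|,|y|,|x±y|/√2) = 1.70711 > 1.2 ⇒ ∉ W
candidate 2: n = (-1, 1, 1, -1) → π⊥ ≈ (-2.41421, -1.00000); max(|x|,|y|,|x±y|/√2) = 2.41421 > 1.2 ⇒ ∉ W
candidate 3: n = (-3, 2, -3, -3) → π⊥ ≈ (-6.53553, +2.29289); max(|x|,|y|,|x±y|/√2) = 6.53553 > 1.2 ⇒ ∉ W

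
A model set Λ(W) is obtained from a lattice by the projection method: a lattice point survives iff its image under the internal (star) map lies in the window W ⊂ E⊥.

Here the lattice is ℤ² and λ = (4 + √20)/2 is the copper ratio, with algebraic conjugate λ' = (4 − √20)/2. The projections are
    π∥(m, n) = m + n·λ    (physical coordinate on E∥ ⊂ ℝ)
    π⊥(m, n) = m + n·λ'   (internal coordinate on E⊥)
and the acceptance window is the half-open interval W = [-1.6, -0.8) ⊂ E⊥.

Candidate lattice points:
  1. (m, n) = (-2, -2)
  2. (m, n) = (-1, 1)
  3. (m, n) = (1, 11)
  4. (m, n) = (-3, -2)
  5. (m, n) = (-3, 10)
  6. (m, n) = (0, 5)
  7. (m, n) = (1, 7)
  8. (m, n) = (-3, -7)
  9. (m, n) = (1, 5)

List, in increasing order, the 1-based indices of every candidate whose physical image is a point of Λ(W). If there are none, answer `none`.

Compute λ' = (4−√20)/2 = -0.236068, so π⊥(m,n) = m -0.236068·n.
[1] lift (-2,-2): star map gives -1.527864; window check -1.6 ≤ -1.527864 < -0.8 is true → IN Λ
[2] lift (-1,1): star map gives -1.236068; window check -1.6 ≤ -1.236068 < -0.8 is true → IN Λ
[3] lift (1,11): star map gives -1.596748; window check -1.6 ≤ -1.596748 < -0.8 is true → IN Λ
[4] lift (-3,-2): star map gives -2.527864; window check -1.6 ≤ -2.527864 < -0.8 is false → out
[5] lift (-3,10): star map gives -5.360680; window check -1.6 ≤ -5.360680 < -0.8 is false → out
[6] lift (0,5): star map gives -1.180340; window check -1.6 ≤ -1.180340 < -0.8 is true → IN Λ
[7] lift (1,7): star map gives -0.652476; window check -1.6 ≤ -0.652476 < -0.8 is false → out
[8] lift (-3,-7): star map gives -1.347524; window check -1.6 ≤ -1.347524 < -0.8 is true → IN Λ
[9] lift (1,5): star map gives -0.180340; window check -1.6 ≤ -0.180340 < -0.8 is false → out

1, 2, 3, 6, 8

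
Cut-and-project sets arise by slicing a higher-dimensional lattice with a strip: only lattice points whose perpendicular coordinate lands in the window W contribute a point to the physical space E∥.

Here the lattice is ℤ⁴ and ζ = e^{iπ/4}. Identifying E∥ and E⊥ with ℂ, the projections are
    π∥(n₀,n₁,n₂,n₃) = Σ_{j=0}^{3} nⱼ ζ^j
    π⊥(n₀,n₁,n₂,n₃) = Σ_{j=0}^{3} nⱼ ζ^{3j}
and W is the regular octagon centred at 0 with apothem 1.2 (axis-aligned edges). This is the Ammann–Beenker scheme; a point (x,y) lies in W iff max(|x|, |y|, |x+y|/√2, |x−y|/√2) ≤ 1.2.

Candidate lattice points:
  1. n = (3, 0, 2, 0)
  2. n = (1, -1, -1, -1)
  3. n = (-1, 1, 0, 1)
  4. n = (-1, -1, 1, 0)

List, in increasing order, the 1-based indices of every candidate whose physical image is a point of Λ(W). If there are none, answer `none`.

π⊥(n) = n₀ + n₁ζ³ + n₂ζ⁶ + n₃ζ⁹ where ζ = e^{iπ/4}.
#1 (3, 0, 2, 0): internal (3.0000, -2.0000); octagon support 3.5355 vs apothem 1.2 → ∉ W
#2 (1, -1, -1, -1): internal (1.0000, -0.4142); octagon support 1.0000 vs apothem 1.2 → ∈ W
#3 (-1, 1, 0, 1): internal (-1.0000, 1.4142); octagon support 1.7071 vs apothem 1.2 → ∉ W
#4 (-1, -1, 1, 0): internal (-0.2929, -1.7071); octagon support 1.7071 vs apothem 1.2 → ∉ W

2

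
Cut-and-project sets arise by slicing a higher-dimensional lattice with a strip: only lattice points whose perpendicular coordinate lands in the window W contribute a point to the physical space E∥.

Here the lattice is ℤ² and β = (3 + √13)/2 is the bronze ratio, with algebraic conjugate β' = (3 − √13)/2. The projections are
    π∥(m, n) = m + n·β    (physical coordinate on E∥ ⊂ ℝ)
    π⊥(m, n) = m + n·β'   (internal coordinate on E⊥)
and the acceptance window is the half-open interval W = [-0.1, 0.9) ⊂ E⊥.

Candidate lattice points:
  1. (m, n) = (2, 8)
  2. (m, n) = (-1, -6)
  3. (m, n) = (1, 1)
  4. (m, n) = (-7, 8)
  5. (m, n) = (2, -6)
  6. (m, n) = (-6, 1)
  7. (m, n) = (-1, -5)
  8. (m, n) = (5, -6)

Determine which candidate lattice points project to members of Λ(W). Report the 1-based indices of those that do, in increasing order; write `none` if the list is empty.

Numerically β ≈ 3.302776 and β' = −1/β ≈ -0.302776.
#1 (2,8): internal coord 2 + (8)·β' = -0.422205; -0.422205 ∉ [-0.1, 0.9) → out
#2 (-1,-6): internal coord -1 + (-6)·β' = +0.816654; +0.816654 ∈ [-0.1, 0.9) → IN Λ
#3 (1,1): internal coord 1 + (1)·β' = +0.697224; +0.697224 ∈ [-0.1, 0.9) → IN Λ
#4 (-7,8): internal coord -7 + (8)·β' = -9.422205; -9.422205 ∉ [-0.1, 0.9) → out
#5 (2,-6): internal coord 2 + (-6)·β' = +3.816654; +3.816654 ∉ [-0.1, 0.9) → out
#6 (-6,1): internal coord -6 + (1)·β' = -6.302776; -6.302776 ∉ [-0.1, 0.9) → out
#7 (-1,-5): internal coord -1 + (-5)·β' = +0.513878; +0.513878 ∈ [-0.1, 0.9) → IN Λ
#8 (5,-6): internal coord 5 + (-6)·β' = +6.816654; +6.816654 ∉ [-0.1, 0.9) → out

2, 3, 7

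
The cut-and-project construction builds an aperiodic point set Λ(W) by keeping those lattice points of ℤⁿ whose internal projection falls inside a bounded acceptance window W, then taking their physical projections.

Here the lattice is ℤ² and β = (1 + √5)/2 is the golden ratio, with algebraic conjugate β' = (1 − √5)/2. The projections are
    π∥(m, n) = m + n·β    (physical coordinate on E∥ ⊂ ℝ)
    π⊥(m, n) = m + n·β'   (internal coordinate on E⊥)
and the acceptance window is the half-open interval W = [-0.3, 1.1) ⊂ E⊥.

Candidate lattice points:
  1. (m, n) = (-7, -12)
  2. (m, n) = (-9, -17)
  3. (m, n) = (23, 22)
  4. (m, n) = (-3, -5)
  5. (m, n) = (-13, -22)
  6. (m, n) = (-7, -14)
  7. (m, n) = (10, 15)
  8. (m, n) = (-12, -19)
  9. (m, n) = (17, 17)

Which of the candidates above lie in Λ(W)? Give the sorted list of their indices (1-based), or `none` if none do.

1, 4, 5, 7, 8

β' = (1−√5)/2 ≈ -0.61803.
[1] lift (-7,-12): star map gives 0.41641; window check -0.3 ≤ 0.41641 < 1.1 is true → IN Λ
[2] lift (-9,-17): star map gives 1.50658; window check -0.3 ≤ 1.50658 < 1.1 is false → out
[3] lift (23,22): star map gives 9.40325; window check -0.3 ≤ 9.40325 < 1.1 is false → out
[4] lift (-3,-5): star map gives 0.09017; window check -0.3 ≤ 0.09017 < 1.1 is true → IN Λ
[5] lift (-13,-22): star map gives 0.59675; window check -0.3 ≤ 0.59675 < 1.1 is true → IN Λ
[6] lift (-7,-14): star map gives 1.65248; window check -0.3 ≤ 1.65248 < 1.1 is false → out
[7] lift (10,15): star map gives 0.72949; window check -0.3 ≤ 0.72949 < 1.1 is true → IN Λ
[8] lift (-12,-19): star map gives -0.25735; window check -0.3 ≤ -0.25735 < 1.1 is true → IN Λ
[9] lift (17,17): star map gives 6.49342; window check -0.3 ≤ 6.49342 < 1.1 is false → out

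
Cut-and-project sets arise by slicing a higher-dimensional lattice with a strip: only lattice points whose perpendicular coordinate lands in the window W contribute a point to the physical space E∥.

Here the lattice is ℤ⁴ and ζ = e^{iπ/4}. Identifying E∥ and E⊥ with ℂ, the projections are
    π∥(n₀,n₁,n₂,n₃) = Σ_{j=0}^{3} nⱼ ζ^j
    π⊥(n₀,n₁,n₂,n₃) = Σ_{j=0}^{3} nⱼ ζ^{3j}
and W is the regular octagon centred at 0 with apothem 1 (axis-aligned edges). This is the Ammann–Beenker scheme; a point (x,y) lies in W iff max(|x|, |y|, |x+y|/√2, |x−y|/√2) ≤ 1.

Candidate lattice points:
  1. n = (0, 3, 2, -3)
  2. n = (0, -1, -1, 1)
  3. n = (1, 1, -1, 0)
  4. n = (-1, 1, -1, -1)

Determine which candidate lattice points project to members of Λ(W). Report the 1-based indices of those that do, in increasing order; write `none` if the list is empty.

none

Internal map: ζ^{3j} for j=0..3 gives (1,0), (−√2/2,√2/2), (0,−1), (√2/2,√2/2).
#1 (0, 3, 2, -3): internal (-4.2426, -2.0000); octagon support 4.4142 vs apothem 1 → ∉ W
#2 (0, -1, -1, 1): internal (1.4142, 1.0000); octagon support 1.7071 vs apothem 1 → ∉ W
#3 (1, 1, -1, 0): internal (0.2929, 1.7071); octagon support 1.7071 vs apothem 1 → ∉ W
#4 (-1, 1, -1, -1): internal (-2.4142, 1.0000); octagon support 2.4142 vs apothem 1 → ∉ W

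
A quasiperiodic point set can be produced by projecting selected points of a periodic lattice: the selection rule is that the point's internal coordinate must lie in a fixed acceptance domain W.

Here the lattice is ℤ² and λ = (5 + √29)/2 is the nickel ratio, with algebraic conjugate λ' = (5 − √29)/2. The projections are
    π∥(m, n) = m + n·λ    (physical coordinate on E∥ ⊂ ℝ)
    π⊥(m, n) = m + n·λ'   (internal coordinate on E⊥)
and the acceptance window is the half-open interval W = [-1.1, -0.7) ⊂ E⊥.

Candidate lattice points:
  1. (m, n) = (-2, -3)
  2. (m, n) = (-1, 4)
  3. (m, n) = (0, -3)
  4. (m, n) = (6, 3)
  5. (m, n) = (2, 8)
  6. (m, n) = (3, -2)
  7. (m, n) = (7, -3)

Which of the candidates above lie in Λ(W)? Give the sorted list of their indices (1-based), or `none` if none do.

Compute λ' = (5−√29)/2 = -0.1926, so π⊥(m,n) = m -0.1926·n.
[1] lift (-2,-3): star map gives -1.4223; window check -1.1 ≤ -1.4223 < -0.7 is false → out
[2] lift (-1,4): star map gives -1.7703; window check -1.1 ≤ -1.7703 < -0.7 is false → out
[3] lift (0,-3): star map gives 0.5777; window check -1.1 ≤ 0.5777 < -0.7 is false → out
[4] lift (6,3): star map gives 5.4223; window check -1.1 ≤ 5.4223 < -0.7 is false → out
[5] lift (2,8): star map gives 0.4593; window check -1.1 ≤ 0.4593 < -0.7 is false → out
[6] lift (3,-2): star map gives 3.3852; window check -1.1 ≤ 3.3852 < -0.7 is false → out
[7] lift (7,-3): star map gives 7.5777; window check -1.1 ≤ 7.5777 < -0.7 is false → out

none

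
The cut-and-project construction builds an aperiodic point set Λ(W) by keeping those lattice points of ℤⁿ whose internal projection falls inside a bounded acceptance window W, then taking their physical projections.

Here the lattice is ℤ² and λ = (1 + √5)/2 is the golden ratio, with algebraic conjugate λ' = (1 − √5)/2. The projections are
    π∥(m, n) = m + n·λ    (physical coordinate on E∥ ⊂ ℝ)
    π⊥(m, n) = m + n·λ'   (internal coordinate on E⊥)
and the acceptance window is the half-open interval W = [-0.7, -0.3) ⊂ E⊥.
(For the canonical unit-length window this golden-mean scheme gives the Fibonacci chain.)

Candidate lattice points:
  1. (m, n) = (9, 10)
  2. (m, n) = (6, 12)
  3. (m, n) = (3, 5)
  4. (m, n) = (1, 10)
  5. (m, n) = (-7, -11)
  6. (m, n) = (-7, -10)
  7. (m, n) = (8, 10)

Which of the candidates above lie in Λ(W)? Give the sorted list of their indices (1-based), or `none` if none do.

none

Numerically λ ≈ 1.61803 and λ' = −1/λ ≈ -0.61803.
candidate 1: (m,n)=(9,10) → π∥ = 9+10·λ ≈ 25.18034, π⊥ = 9+10·λ' ≈ 2.81966 ∉ [-0.7, -0.3) ⇒ out
candidate 2: (m,n)=(6,12) → π∥ = 6+12·λ ≈ 25.41641, π⊥ = 6+12·λ' ≈ -1.41641 ∉ [-0.7, -0.3) ⇒ out
candidate 3: (m,n)=(3,5) → π∥ = 3+5·λ ≈ 11.09017, π⊥ = 3+5·λ' ≈ -0.09017 ∉ [-0.7, -0.3) ⇒ out
candidate 4: (m,n)=(1,10) → π∥ = 1+10·λ ≈ 17.18034, π⊥ = 1+10·λ' ≈ -5.18034 ∉ [-0.7, -0.3) ⇒ out
candidate 5: (m,n)=(-7,-11) → π∥ = -7-11·λ ≈ -24.79837, π⊥ = -7-11·λ' ≈ -0.20163 ∉ [-0.7, -0.3) ⇒ out
candidate 6: (m,n)=(-7,-10) → π∥ = -7-10·λ ≈ -23.18034, π⊥ = -7-10·λ' ≈ -0.81966 ∉ [-0.7, -0.3) ⇒ out
candidate 7: (m,n)=(8,10) → π∥ = 8+10·λ ≈ 24.18034, π⊥ = 8+10·λ' ≈ 1.81966 ∉ [-0.7, -0.3) ⇒ out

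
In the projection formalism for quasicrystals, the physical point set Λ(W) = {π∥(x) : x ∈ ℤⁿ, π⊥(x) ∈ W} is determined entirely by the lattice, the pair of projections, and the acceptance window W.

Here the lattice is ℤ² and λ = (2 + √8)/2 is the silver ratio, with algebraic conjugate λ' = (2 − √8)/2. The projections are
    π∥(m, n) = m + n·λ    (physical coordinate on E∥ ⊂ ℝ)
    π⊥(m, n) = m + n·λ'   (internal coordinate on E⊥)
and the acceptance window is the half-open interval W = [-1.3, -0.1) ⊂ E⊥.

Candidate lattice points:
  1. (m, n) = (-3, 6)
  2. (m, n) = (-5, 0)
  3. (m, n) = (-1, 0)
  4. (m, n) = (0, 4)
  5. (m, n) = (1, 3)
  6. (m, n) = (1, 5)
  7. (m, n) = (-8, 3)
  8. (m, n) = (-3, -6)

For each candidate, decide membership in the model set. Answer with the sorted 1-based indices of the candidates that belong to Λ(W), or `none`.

3, 5, 6, 8

λ' = (2−√8)/2 ≈ -0.41421.
#1 (-3,6): internal coord -3 + (6)·λ' = -5.48528; -5.48528 ∉ [-1.3, -0.1) → out
#2 (-5,0): internal coord -5 + (0)·λ' = -5.00000; -5.00000 ∉ [-1.3, -0.1) → out
#3 (-1,0): internal coord -1 + (0)·λ' = -1.00000; -1.00000 ∈ [-1.3, -0.1) → IN Λ
#4 (0,4): internal coord 0 + (4)·λ' = -1.65685; -1.65685 ∉ [-1.3, -0.1) → out
#5 (1,3): internal coord 1 + (3)·λ' = -0.24264; -0.24264 ∈ [-1.3, -0.1) → IN Λ
#6 (1,5): internal coord 1 + (5)·λ' = -1.07107; -1.07107 ∈ [-1.3, -0.1) → IN Λ
#7 (-8,3): internal coord -8 + (3)·λ' = -9.24264; -9.24264 ∉ [-1.3, -0.1) → out
#8 (-3,-6): internal coord -3 + (-6)·λ' = -0.51472; -0.51472 ∈ [-1.3, -0.1) → IN Λ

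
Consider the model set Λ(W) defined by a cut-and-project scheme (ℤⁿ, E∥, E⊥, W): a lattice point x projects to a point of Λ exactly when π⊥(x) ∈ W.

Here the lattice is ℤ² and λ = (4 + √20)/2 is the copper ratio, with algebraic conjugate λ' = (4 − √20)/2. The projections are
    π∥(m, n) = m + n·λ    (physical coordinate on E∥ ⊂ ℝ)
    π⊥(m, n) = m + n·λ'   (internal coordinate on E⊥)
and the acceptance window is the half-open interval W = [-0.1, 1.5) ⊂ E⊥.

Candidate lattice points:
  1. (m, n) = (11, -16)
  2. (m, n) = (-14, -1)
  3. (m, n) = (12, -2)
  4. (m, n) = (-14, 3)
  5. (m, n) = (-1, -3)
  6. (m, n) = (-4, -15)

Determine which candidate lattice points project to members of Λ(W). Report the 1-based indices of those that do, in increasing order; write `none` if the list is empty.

λ' = (4−√20)/2 ≈ -0.23607.
candidate 1: (m,n)=(11,-16) → π∥ = 11-16·λ ≈ -56.77709, π⊥ = 11-16·λ' ≈ 14.77709 ∉ [-0.1, 1.5) ⇒ out
candidate 2: (m,n)=(-14,-1) → π∥ = -14-1·λ ≈ -18.23607, π⊥ = -14-1·λ' ≈ -13.76393 ∉ [-0.1, 1.5) ⇒ out
candidate 3: (m,n)=(12,-2) → π∥ = 12-2·λ ≈ 3.52786, π⊥ = 12-2·λ' ≈ 12.47214 ∉ [-0.1, 1.5) ⇒ out
candidate 4: (m,n)=(-14,3) → π∥ = -14+3·λ ≈ -1.29180, π⊥ = -14+3·λ' ≈ -14.70820 ∉ [-0.1, 1.5) ⇒ out
candidate 5: (m,n)=(-1,-3) → π∥ = -1-3·λ ≈ -13.70820, π⊥ = -1-3·λ' ≈ -0.29180 ∉ [-0.1, 1.5) ⇒ out
candidate 6: (m,n)=(-4,-15) → π∥ = -4-15·λ ≈ -67.54102, π⊥ = -4-15·λ' ≈ -0.45898 ∉ [-0.1, 1.5) ⇒ out

none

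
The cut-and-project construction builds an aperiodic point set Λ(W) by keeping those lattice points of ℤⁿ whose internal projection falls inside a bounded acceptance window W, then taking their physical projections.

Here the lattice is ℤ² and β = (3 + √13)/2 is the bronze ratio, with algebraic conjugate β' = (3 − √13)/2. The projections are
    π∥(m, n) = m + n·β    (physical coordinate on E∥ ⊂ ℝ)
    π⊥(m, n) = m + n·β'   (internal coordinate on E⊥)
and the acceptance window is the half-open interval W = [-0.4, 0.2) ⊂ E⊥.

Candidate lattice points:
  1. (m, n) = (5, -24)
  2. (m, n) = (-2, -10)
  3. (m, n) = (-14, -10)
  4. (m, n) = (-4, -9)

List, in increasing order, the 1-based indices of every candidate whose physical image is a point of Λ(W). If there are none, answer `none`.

β' = (3−√13)/2 ≈ -0.3028.
candidate 1: (m,n)=(5,-24) → π∥ = 5-24·β ≈ -74.2666, π⊥ = 5-24·β' ≈ 12.2666 ∉ [-0.4, 0.2) ⇒ out
candidate 2: (m,n)=(-2,-10) → π∥ = -2-10·β ≈ -35.0278, π⊥ = -2-10·β' ≈ 1.0278 ∉ [-0.4, 0.2) ⇒ out
candidate 3: (m,n)=(-14,-10) → π∥ = -14-10·β ≈ -47.0278, π⊥ = -14-10·β' ≈ -10.9722 ∉ [-0.4, 0.2) ⇒ out
candidate 4: (m,n)=(-4,-9) → π∥ = -4-9·β ≈ -33.7250, π⊥ = -4-9·β' ≈ -1.2750 ∉ [-0.4, 0.2) ⇒ out

none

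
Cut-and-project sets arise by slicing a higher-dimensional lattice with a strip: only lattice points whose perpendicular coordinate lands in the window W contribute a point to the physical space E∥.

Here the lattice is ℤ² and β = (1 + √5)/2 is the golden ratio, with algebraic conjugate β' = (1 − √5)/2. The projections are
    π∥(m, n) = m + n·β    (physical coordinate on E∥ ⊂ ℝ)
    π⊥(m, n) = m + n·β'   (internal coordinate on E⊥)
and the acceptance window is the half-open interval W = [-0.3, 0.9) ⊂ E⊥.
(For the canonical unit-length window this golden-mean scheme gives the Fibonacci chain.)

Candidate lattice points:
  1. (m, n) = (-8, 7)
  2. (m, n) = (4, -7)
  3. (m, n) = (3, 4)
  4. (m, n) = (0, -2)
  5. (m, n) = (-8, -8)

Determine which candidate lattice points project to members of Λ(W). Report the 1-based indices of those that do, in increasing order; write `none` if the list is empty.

3

Compute β' = (1−√5)/2 = -0.61803, so π⊥(m,n) = m -0.61803·n.
#1 (-8,7): internal coord -8 + (7)·β' = -12.32624; -12.32624 ∉ [-0.3, 0.9) → out
#2 (4,-7): internal coord 4 + (-7)·β' = +8.32624; +8.32624 ∉ [-0.3, 0.9) → out
#3 (3,4): internal coord 3 + (4)·β' = +0.52786; +0.52786 ∈ [-0.3, 0.9) → IN Λ
#4 (0,-2): internal coord 0 + (-2)·β' = +1.23607; +1.23607 ∉ [-0.3, 0.9) → out
#5 (-8,-8): internal coord -8 + (-8)·β' = -3.05573; -3.05573 ∉ [-0.3, 0.9) → out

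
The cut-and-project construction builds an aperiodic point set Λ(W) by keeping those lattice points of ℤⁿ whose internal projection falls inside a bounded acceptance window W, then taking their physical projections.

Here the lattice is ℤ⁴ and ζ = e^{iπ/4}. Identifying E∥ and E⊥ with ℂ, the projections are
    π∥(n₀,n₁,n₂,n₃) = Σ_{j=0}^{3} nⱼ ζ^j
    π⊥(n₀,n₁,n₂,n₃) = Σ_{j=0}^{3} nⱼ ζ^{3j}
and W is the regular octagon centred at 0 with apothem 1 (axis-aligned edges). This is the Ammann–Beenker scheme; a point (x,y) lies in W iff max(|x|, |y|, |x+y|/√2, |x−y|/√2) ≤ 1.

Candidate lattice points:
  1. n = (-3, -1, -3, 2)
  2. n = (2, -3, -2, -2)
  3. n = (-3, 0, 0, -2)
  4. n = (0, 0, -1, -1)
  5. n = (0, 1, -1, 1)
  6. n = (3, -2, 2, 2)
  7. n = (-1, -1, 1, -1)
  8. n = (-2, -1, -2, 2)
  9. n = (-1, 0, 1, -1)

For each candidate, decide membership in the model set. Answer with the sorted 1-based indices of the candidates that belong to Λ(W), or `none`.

4

π⊥(n) = n₀ + n₁ζ³ + n₂ζ⁶ + n₃ζ⁹ where ζ = e^{iπ/4}.
candidate 1: n = (-3, -1, -3, 2) → π⊥ ≈ (-0.87868, +3.70711); max(|x|,|y|,|x±y|/√2) = 3.70711 > 1 ⇒ ∉ W
candidate 2: n = (2, -3, -2, -2) → π⊥ ≈ (+2.70711, -1.53553); max(|x|,|y|,|x±y|/√2) = 3.00000 > 1 ⇒ ∉ W
candidate 3: n = (-3, 0, 0, -2) → π⊥ ≈ (-4.41421, -1.41421); max(|x|,|y|,|x±y|/√2) = 4.41421 > 1 ⇒ ∉ W
candidate 4: n = (0, 0, -1, -1) → π⊥ ≈ (-0.70711, +0.29289); max(|x|,|y|,|x±y|/√2) = 0.70711 ≤ 1 ⇒ ∈ W
candidate 5: n = (0, 1, -1, 1) → π⊥ ≈ (+0.00000, +2.41421); max(|x|,|y|,|x±y|/√2) = 2.41421 > 1 ⇒ ∉ W
candidate 6: n = (3, -2, 2, 2) → π⊥ ≈ (+5.82843, -2.00000); max(|x|,|y|,|x±y|/√2) = 5.82843 > 1 ⇒ ∉ W
candidate 7: n = (-1, -1, 1, -1) → π⊥ ≈ (-1.00000, -2.41421); max(|x|,|y|,|x±y|/√2) = 2.41421 > 1 ⇒ ∉ W
candidate 8: n = (-2, -1, -2, 2) → π⊥ ≈ (+0.12132, +2.70711); max(|x|,|y|,|x±y|/√2) = 2.70711 > 1 ⇒ ∉ W
candidate 9: n = (-1, 0, 1, -1) → π⊥ ≈ (-1.70711, -1.70711); max(|x|,|y|,|x±y|/√2) = 2.41421 > 1 ⇒ ∉ W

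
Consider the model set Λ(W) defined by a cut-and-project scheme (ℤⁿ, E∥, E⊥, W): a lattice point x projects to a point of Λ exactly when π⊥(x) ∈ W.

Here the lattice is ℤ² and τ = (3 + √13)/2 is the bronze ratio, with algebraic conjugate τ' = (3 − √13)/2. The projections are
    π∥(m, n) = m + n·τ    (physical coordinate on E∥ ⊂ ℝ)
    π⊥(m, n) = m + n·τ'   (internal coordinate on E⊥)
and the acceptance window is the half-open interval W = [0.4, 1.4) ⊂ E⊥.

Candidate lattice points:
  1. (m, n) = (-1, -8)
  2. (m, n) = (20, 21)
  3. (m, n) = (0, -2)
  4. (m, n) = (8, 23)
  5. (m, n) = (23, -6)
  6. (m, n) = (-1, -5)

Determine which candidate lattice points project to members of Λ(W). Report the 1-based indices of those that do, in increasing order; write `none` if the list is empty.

3, 4, 6

τ' = (3−√13)/2 ≈ -0.302776.
candidate 1: (m,n)=(-1,-8) → π∥ = -1-8·τ ≈ -27.422205, π⊥ = -1-8·τ' ≈ 1.422205 ∉ [0.4, 1.4) ⇒ out
candidate 2: (m,n)=(20,21) → π∥ = 20+21·τ ≈ 89.358288, π⊥ = 20+21·τ' ≈ 13.641712 ∉ [0.4, 1.4) ⇒ out
candidate 3: (m,n)=(0,-2) → π∥ = 0-2·τ ≈ -6.605551, π⊥ = 0-2·τ' ≈ 0.605551 ∈ [0.4, 1.4) ⇒ IN Λ
candidate 4: (m,n)=(8,23) → π∥ = 8+23·τ ≈ 83.963840, π⊥ = 8+23·τ' ≈ 1.036160 ∈ [0.4, 1.4) ⇒ IN Λ
candidate 5: (m,n)=(23,-6) → π∥ = 23-6·τ ≈ 3.183346, π⊥ = 23-6·τ' ≈ 24.816654 ∉ [0.4, 1.4) ⇒ out
candidate 6: (m,n)=(-1,-5) → π∥ = -1-5·τ ≈ -17.513878, π⊥ = -1-5·τ' ≈ 0.513878 ∈ [0.4, 1.4) ⇒ IN Λ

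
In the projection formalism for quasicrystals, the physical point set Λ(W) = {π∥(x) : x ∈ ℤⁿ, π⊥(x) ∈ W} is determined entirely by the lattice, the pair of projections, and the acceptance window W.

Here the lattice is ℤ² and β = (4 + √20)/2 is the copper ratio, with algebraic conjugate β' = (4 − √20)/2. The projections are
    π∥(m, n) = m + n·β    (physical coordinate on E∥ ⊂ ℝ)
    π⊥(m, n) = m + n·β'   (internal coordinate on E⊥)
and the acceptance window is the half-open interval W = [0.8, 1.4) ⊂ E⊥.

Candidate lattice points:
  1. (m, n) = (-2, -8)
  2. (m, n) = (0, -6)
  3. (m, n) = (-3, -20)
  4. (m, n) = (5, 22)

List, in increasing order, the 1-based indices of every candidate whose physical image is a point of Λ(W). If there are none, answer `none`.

none

β' = (4−√20)/2 ≈ -0.2361.
#1 (-2,-8): internal coord -2 + (-8)·β' = -0.1115; -0.1115 ∉ [0.8, 1.4) → out
#2 (0,-6): internal coord 0 + (-6)·β' = +1.4164; +1.4164 ∉ [0.8, 1.4) → out
#3 (-3,-20): internal coord -3 + (-20)·β' = +1.7214; +1.7214 ∉ [0.8, 1.4) → out
#4 (5,22): internal coord 5 + (22)·β' = -0.1935; -0.1935 ∉ [0.8, 1.4) → out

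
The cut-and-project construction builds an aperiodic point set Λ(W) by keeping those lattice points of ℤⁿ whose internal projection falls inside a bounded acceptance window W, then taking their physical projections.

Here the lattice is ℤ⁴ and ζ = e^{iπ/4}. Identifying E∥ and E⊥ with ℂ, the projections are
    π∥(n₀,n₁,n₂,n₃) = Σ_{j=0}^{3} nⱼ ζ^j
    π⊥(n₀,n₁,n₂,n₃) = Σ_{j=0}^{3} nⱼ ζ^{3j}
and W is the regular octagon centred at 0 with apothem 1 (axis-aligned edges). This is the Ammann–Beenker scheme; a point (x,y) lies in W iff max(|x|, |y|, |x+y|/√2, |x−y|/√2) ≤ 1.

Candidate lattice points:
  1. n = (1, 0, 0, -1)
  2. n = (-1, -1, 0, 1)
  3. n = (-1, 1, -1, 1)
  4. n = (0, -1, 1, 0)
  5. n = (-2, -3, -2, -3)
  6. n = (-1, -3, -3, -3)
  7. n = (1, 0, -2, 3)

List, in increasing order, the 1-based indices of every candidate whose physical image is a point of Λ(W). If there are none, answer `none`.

1, 2

Internal map: ζ^{3j} for j=0..3 gives (1,0), (−√2/2,√2/2), (0,−1), (√2/2,√2/2).
candidate 1: n = (1, 0, 0, -1) → π⊥ ≈ (+0.29289, -0.70711); max(|x|,|y|,|x±y|/√2) = 0.70711 ≤ 1 ⇒ ∈ W
candidate 2: n = (-1, -1, 0, 1) → π⊥ ≈ (+0.41421, +0.00000); max(|x|,|y|,|x±y|/√2) = 0.41421 ≤ 1 ⇒ ∈ W
candidate 3: n = (-1, 1, -1, 1) → π⊥ ≈ (-1.00000, +2.41421); max(|x|,|y|,|x±y|/√2) = 2.41421 > 1 ⇒ ∉ W
candidate 4: n = (0, -1, 1, 0) → π⊥ ≈ (+0.70711, -1.70711); max(|x|,|y|,|x±y|/√2) = 1.70711 > 1 ⇒ ∉ W
candidate 5: n = (-2, -3, -2, -3) → π⊥ ≈ (-2.00000, -2.24264); max(|x|,|y|,|x±y|/√2) = 3.00000 > 1 ⇒ ∉ W
candidate 6: n = (-1, -3, -3, -3) → π⊥ ≈ (-1.00000, -1.24264); max(|x|,|y|,|x±y|/√2) = 1.58579 > 1 ⇒ ∉ W
candidate 7: n = (1, 0, -2, 3) → π⊥ ≈ (+3.12132, +4.12132); max(|x|,|y|,|x±y|/√2) = 5.12132 > 1 ⇒ ∉ W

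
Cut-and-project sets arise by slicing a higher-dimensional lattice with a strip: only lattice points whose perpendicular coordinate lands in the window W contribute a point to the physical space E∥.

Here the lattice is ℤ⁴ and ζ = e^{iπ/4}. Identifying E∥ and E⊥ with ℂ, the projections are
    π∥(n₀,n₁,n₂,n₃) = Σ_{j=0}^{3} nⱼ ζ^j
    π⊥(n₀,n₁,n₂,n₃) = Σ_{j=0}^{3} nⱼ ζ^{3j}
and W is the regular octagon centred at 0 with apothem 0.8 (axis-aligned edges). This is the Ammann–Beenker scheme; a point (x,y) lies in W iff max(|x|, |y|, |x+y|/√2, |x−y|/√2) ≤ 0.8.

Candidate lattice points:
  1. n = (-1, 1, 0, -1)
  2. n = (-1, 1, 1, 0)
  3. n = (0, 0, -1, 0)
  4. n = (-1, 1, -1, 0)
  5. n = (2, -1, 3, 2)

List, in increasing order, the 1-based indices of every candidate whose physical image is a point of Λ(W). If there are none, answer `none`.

Internal map: ζ^{3j} for j=0..3 gives (1,0), (−√2/2,√2/2), (0,−1), (√2/2,√2/2).
#1 (-1, 1, 0, -1): internal (-2.41421, 0.00000); octagon support 2.41421 vs apothem 0.8 → ∉ W
#2 (-1, 1, 1, 0): internal (-1.70711, -0.29289); octagon support 1.70711 vs apothem 0.8 → ∉ W
#3 (0, 0, -1, 0): internal (0.00000, 1.00000); octagon support 1.00000 vs apothem 0.8 → ∉ W
#4 (-1, 1, -1, 0): internal (-1.70711, 1.70711); octagon support 2.41421 vs apothem 0.8 → ∉ W
#5 (2, -1, 3, 2): internal (4.12132, -2.29289); octagon support 4.53553 vs apothem 0.8 → ∉ W

none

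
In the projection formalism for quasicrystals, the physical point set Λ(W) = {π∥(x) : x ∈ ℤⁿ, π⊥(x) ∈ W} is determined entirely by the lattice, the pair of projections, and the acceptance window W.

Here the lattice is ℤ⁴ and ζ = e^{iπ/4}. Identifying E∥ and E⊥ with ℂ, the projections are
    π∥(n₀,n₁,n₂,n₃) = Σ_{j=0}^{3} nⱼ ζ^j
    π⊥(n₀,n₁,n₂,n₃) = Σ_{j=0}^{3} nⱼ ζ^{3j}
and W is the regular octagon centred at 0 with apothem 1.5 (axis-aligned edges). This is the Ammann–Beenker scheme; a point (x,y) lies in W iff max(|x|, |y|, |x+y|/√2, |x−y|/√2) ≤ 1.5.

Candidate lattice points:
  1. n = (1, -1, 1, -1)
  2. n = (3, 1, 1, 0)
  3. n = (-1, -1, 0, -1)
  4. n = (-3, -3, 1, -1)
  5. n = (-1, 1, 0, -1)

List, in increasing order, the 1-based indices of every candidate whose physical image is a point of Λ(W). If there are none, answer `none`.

With ζ = e^{iπ/4} the internal vectors are ζ^0,ζ^3,ζ^6,ζ^9.
#1 (1, -1, 1, -1): internal (1.0000, -2.4142); octagon support 2.4142 vs apothem 1.5 → ∉ W
#2 (3, 1, 1, 0): internal (2.2929, -0.2929); octagon support 2.2929 vs apothem 1.5 → ∉ W
#3 (-1, -1, 0, -1): internal (-1.0000, -1.4142); octagon support 1.7071 vs apothem 1.5 → ∉ W
#4 (-3, -3, 1, -1): internal (-1.5858, -3.8284); octagon support 3.8284 vs apothem 1.5 → ∉ W
#5 (-1, 1, 0, -1): internal (-2.4142, 0.0000); octagon support 2.4142 vs apothem 1.5 → ∉ W

none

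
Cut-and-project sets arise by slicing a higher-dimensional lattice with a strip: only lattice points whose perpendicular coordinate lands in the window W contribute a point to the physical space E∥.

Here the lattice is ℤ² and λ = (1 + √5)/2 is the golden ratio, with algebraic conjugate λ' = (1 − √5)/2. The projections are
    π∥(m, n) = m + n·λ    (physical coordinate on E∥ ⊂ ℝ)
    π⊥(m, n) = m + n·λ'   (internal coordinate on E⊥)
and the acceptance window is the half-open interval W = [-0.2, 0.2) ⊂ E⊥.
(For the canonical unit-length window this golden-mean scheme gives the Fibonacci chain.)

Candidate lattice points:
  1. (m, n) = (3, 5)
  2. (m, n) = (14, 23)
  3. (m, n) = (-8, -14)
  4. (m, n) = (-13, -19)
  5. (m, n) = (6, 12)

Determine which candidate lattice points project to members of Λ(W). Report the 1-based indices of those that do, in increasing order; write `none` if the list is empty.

λ' = (1−√5)/2 ≈ -0.6180.
[1] lift (3,5): star map gives -0.0902; window check -0.2 ≤ -0.0902 < 0.2 is true → IN Λ
[2] lift (14,23): star map gives -0.2148; window check -0.2 ≤ -0.2148 < 0.2 is false → out
[3] lift (-8,-14): star map gives 0.6525; window check -0.2 ≤ 0.6525 < 0.2 is false → out
[4] lift (-13,-19): star map gives -1.2574; window check -0.2 ≤ -1.2574 < 0.2 is false → out
[5] lift (6,12): star map gives -1.4164; window check -0.2 ≤ -1.4164 < 0.2 is false → out

1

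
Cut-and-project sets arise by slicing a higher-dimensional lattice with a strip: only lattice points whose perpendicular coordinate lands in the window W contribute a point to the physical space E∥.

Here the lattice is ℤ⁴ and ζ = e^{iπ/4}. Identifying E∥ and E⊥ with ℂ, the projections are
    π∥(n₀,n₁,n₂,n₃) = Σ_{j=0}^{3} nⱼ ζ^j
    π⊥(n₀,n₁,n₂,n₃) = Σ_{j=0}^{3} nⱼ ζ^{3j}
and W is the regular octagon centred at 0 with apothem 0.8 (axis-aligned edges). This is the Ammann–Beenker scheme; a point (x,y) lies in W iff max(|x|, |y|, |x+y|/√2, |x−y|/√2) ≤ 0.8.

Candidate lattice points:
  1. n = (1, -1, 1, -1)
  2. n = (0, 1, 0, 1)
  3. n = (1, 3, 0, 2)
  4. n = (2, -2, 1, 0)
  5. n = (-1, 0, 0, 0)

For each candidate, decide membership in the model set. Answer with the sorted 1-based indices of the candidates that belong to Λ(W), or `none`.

Internal map: ζ^{3j} for j=0..3 gives (1,0), (−√2/2,√2/2), (0,−1), (√2/2,√2/2).
candidate 1: n = (1, -1, 1, -1) → π⊥ ≈ (+1.000000, -2.414214); max(|x|,|y|,|x±y|/√2) = 2.414214 > 0.8 ⇒ ∉ W
candidate 2: n = (0, 1, 0, 1) → π⊥ ≈ (+0.000000, +1.414214); max(|x|,|y|,|x±y|/√2) = 1.414214 > 0.8 ⇒ ∉ W
candidate 3: n = (1, 3, 0, 2) → π⊥ ≈ (+0.292893, +3.535534); max(|x|,|y|,|x±y|/√2) = 3.535534 > 0.8 ⇒ ∉ W
candidate 4: n = (2, -2, 1, 0) → π⊥ ≈ (+3.414214, -2.414214); max(|x|,|y|,|x±y|/√2) = 4.121320 > 0.8 ⇒ ∉ W
candidate 5: n = (-1, 0, 0, 0) → π⊥ ≈ (-1.000000, +0.000000); max(|x|,|y|,|x±y|/√2) = 1.000000 > 0.8 ⇒ ∉ W

none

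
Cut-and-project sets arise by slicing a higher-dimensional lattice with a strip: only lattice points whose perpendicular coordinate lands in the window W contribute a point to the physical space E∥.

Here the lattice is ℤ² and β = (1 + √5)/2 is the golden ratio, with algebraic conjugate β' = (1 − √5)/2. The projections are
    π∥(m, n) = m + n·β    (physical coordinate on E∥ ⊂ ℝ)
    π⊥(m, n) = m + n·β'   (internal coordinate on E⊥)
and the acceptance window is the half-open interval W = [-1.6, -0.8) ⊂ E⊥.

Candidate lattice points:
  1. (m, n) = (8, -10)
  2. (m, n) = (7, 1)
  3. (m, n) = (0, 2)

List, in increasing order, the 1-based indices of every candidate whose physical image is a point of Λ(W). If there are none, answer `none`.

3

β' = (1−√5)/2 ≈ -0.6180.
#1 (8,-10): internal coord 8 + (-10)·β' = +14.1803; +14.1803 ∉ [-1.6, -0.8) → out
#2 (7,1): internal coord 7 + (1)·β' = +6.3820; +6.3820 ∉ [-1.6, -0.8) → out
#3 (0,2): internal coord 0 + (2)·β' = -1.2361; -1.2361 ∈ [-1.6, -0.8) → IN Λ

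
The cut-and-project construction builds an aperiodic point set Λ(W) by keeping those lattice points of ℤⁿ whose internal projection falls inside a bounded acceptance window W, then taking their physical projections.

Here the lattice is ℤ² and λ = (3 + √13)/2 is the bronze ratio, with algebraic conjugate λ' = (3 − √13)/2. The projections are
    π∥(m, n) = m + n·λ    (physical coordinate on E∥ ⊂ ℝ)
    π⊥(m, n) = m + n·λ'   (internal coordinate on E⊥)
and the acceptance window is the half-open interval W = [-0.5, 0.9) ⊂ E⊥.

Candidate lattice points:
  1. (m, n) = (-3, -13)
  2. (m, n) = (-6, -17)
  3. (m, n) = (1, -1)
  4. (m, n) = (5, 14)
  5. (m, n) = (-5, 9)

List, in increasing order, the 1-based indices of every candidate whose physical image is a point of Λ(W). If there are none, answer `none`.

4

Numerically λ ≈ 3.302776 and λ' = −1/λ ≈ -0.302776.
[1] lift (-3,-13): star map gives 0.936083; window check -0.5 ≤ 0.936083 < 0.9 is false → out
[2] lift (-6,-17): star map gives -0.852814; window check -0.5 ≤ -0.852814 < 0.9 is false → out
[3] lift (1,-1): star map gives 1.302776; window check -0.5 ≤ 1.302776 < 0.9 is false → out
[4] lift (5,14): star map gives 0.761141; window check -0.5 ≤ 0.761141 < 0.9 is true → IN Λ
[5] lift (-5,9): star map gives -7.724981; window check -0.5 ≤ -7.724981 < 0.9 is false → out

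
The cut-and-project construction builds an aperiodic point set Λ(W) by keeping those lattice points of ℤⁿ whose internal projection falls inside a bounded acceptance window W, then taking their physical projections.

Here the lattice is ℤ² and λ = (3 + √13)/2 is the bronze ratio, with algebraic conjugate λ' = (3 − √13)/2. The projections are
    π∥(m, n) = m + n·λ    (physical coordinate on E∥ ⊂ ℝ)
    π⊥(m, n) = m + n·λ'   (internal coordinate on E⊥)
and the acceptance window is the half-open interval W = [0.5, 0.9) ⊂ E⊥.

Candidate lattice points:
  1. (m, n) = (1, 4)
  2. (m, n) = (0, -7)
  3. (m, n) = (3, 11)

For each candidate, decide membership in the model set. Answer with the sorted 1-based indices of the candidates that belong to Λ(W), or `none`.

none

Numerically λ ≈ 3.302776 and λ' = −1/λ ≈ -0.302776.
candidate 1: (m,n)=(1,4) → π∥ = 1+4·λ ≈ 14.211103, π⊥ = 1+4·λ' ≈ -0.211103 ∉ [0.5, 0.9) ⇒ out
candidate 2: (m,n)=(0,-7) → π∥ = 0-7·λ ≈ -23.119429, π⊥ = 0-7·λ' ≈ 2.119429 ∉ [0.5, 0.9) ⇒ out
candidate 3: (m,n)=(3,11) → π∥ = 3+11·λ ≈ 39.330532, π⊥ = 3+11·λ' ≈ -0.330532 ∉ [0.5, 0.9) ⇒ out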